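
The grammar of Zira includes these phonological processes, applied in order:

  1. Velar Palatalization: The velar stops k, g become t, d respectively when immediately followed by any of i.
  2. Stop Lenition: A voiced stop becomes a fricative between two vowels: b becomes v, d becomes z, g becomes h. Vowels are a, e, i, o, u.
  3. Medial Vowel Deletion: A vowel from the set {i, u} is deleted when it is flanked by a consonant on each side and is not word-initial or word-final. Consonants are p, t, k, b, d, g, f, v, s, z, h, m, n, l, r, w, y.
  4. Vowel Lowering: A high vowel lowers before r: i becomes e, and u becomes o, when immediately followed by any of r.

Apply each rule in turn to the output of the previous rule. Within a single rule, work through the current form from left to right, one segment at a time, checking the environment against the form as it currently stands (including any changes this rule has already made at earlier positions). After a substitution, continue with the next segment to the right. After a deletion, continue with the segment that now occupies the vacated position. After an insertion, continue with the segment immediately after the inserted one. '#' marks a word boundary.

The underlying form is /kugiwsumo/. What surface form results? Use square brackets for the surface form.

[kzwsmo]

1 Velar Palatalization: [kugiwsumo] → [kudiwsumo]
2 Stop Lenition: [kudiwsumo] → [kuziwsumo]
3 Medial Vowel Deletion: [kuziwsumo] → [kzwsmo]
4 Vowel Lowering: no change — [kzwsmo]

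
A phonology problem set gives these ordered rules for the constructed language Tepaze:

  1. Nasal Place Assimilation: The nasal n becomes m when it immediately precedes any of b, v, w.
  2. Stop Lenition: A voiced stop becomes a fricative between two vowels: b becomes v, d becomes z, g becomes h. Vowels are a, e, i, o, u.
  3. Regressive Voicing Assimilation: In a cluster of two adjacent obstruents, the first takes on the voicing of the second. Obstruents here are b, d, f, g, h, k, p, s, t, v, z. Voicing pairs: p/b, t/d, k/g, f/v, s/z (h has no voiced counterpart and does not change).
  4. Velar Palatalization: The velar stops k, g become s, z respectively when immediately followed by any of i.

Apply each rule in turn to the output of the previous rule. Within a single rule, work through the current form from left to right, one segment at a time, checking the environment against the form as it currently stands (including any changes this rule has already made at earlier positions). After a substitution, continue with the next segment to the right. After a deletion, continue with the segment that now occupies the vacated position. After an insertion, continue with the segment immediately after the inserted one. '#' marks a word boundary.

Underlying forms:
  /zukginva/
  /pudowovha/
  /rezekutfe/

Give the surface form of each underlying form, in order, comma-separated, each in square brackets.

[zugzimva], [puzowofha], [rezekutfe]

/zukginva/:
  1 Nasal Place Assimilation: [zukginva] → [zukgimva]
  2 Stop Lenition: no change — [zukgimva]
  3 Regressive Voicing Assimilation: [zukgimva] → [zuggimva]
  4 Velar Palatalization: [zuggimva] → [zugzimva]
/pudowovha/:
  1 Nasal Place Assimilation: no change — [pudowovha]
  2 Stop Lenition: [pudowovha] → [puzowovha]
  3 Regressive Voicing Assimilation: [puzowovha] → [puzowofha]
  4 Velar Palatalization: no change — [puzowofha]
/rezekutfe/:
  1 Nasal Place Assimilation: no change — [rezekutfe]
  2 Stop Lenition: no change — [rezekutfe]
  3 Regressive Voicing Assimilation: no change — [rezekutfe]
  4 Velar Palatalization: no change — [rezekutfe]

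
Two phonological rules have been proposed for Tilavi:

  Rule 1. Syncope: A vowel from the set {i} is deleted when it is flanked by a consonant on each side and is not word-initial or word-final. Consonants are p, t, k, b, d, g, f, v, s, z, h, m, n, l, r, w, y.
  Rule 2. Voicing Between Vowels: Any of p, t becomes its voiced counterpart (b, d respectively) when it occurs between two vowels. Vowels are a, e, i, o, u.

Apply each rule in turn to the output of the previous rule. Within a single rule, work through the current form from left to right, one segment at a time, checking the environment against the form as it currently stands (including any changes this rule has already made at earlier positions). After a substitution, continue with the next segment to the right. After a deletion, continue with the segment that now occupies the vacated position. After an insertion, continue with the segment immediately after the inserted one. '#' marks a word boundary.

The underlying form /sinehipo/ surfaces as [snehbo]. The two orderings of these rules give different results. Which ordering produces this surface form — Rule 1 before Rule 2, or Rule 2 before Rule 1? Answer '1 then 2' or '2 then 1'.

2 then 1

Order 1 then 2:
  1 Syncope: [sinehipo] → [snehpo]
  2 Voicing Between Vowels: no change — [snehpo]
  result: [snehpo]
Order 2 then 1:
  2 Voicing Between Vowels: [sinehipo] → [sinehibo]
  1 Syncope: [sinehibo] → [snehbo]
  result: [snehbo]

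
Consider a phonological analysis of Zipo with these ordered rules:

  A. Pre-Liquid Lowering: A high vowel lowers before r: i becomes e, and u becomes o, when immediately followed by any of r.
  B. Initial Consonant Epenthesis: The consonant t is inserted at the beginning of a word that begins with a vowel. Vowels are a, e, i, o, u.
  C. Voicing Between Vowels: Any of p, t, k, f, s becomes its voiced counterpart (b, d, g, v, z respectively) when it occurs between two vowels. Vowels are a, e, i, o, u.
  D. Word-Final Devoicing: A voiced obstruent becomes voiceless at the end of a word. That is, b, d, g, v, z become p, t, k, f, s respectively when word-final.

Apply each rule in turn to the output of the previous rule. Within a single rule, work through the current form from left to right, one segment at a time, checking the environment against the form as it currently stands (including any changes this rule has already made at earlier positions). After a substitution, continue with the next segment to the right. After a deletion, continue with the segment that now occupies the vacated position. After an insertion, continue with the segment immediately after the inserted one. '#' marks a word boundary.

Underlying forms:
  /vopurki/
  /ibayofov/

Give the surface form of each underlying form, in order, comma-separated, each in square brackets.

/vopurki/:
  A Pre-Liquid Lowering: [vopurki] → [voporki]
  B Initial Consonant Epenthesis: no change — [voporki]
  C Voicing Between Vowels: [voporki] → [voborki]
  D Word-Final Devoicing: no change — [voborki]
/ibayofov/:
  A Pre-Liquid Lowering: no change — [ibayofov]
  B Initial Consonant Epenthesis: [ibayofov] → [tibayofov]
  C Voicing Between Vowels: [tibayofov] → [tibayovov]
  D Word-Final Devoicing: [tibayovov] → [tibayovof]

[voborki], [tibayovof]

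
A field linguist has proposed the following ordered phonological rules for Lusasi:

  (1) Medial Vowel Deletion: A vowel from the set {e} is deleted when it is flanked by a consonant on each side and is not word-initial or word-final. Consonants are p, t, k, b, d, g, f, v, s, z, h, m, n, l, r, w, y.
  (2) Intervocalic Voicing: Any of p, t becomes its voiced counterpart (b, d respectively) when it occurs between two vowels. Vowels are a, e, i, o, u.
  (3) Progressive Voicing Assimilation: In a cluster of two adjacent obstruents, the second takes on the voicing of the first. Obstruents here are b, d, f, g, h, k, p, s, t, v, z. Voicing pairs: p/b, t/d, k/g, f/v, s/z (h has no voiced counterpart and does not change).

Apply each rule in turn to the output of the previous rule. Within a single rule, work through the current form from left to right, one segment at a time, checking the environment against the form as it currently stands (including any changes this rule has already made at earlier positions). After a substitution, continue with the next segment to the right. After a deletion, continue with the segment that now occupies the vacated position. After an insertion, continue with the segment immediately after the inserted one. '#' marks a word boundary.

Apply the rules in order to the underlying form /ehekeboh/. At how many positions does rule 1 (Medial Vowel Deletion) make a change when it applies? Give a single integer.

(1) Medial Vowel Deletion: [ehekeboh] → [ehkboh]
(2) Intervocalic Voicing: no change — [ehkboh]
(3) Progressive Voicing Assimilation: [ehkboh] → [ehkpoh]
Rule 1 changed 2 position(s).

2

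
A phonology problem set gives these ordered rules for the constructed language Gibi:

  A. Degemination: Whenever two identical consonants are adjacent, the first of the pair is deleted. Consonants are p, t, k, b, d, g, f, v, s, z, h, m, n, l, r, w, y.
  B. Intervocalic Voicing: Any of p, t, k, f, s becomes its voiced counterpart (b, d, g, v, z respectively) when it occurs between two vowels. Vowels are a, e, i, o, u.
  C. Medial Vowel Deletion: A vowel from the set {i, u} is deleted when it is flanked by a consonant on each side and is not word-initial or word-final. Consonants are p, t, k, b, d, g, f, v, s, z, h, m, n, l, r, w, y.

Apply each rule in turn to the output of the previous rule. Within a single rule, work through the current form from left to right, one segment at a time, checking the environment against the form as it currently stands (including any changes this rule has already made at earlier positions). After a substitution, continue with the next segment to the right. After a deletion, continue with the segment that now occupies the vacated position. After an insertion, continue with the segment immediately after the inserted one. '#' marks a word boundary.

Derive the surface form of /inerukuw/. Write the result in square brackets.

[inergw]

A Degemination: no change — [inerukuw]
B Intervocalic Voicing: [inerukuw] → [ineruguw]
C Medial Vowel Deletion: [ineruguw] → [inergw]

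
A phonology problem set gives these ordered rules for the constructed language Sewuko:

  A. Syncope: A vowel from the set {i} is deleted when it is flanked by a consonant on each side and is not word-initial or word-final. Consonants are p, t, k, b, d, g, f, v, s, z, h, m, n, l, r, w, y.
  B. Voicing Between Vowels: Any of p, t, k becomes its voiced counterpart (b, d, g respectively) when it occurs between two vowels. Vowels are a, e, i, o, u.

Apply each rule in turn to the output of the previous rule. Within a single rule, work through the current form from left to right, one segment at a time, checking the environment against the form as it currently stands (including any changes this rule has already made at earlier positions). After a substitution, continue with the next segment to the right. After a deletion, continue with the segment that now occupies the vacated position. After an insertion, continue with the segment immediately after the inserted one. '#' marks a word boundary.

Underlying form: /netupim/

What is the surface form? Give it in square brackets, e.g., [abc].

A Syncope: [netupim] → [netupm]
B Voicing Between Vowels: [netupm] → [nedupm]

[nedupm]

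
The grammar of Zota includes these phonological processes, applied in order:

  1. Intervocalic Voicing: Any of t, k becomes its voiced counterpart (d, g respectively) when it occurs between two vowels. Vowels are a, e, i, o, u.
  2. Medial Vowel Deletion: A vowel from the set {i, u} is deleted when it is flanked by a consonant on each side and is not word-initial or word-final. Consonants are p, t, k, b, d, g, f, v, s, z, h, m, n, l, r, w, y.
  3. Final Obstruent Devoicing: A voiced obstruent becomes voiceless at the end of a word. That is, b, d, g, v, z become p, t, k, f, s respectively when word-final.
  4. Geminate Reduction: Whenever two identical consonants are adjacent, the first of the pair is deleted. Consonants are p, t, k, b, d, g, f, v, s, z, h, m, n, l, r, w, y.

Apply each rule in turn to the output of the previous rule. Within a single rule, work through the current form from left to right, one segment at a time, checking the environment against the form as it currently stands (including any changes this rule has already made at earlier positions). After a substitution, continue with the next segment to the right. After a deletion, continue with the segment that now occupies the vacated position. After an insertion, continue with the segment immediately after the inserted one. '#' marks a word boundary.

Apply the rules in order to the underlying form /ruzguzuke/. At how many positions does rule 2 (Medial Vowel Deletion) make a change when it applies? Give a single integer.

1 Intervocalic Voicing: [ruzguzuke] → [ruzguzuge]
2 Medial Vowel Deletion: [ruzguzuge] → [rzgzge]
3 Final Obstruent Devoicing: no change — [rzgzge]
4 Geminate Reduction: no change — [rzgzge]
Rule 2 changed 3 position(s).

3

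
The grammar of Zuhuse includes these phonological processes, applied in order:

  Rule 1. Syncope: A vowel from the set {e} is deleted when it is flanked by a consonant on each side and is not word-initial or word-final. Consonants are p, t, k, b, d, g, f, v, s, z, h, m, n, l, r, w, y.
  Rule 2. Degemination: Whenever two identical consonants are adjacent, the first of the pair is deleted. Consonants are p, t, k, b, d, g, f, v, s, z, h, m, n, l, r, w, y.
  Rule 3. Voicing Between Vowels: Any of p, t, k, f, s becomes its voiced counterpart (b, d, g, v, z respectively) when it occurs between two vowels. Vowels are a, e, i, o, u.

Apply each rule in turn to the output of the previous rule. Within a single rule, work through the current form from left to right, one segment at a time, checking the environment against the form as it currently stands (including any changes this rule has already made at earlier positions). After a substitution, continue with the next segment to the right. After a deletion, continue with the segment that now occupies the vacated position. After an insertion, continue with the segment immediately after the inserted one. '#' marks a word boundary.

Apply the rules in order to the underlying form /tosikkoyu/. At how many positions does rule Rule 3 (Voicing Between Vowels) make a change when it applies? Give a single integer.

2

Rule 1 Syncope: no change — [tosikkoyu]
Rule 2 Degemination: [tosikkoyu] → [tosikoyu]
Rule 3 Voicing Between Vowels: [tosikoyu] → [tozigoyu]
Rule Rule 3 changed 2 position(s).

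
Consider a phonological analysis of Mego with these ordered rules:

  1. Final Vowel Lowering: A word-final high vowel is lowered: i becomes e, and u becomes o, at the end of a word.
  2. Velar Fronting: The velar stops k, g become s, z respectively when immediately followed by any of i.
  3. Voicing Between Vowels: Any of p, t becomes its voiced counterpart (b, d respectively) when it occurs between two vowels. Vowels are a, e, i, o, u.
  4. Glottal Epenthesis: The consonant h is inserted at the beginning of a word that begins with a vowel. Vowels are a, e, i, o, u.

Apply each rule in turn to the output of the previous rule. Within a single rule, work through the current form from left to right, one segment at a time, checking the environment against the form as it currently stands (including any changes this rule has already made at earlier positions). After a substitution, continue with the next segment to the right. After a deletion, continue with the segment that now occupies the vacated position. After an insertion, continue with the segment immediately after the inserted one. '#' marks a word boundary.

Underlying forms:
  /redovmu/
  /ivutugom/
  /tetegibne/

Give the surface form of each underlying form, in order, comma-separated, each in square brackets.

[redovmo], [hivudugom], [tedezibne]

/redovmu/:
  1 Final Vowel Lowering: [redovmu] → [redovmo]
  2 Velar Fronting: no change — [redovmo]
  3 Voicing Between Vowels: no change — [redovmo]
  4 Glottal Epenthesis: no change — [redovmo]
/ivutugom/:
  1 Final Vowel Lowering: no change — [ivutugom]
  2 Velar Fronting: no change — [ivutugom]
  3 Voicing Between Vowels: [ivutugom] → [ivudugom]
  4 Glottal Epenthesis: [ivudugom] → [hivudugom]
/tetegibne/:
  1 Final Vowel Lowering: no change — [tetegibne]
  2 Velar Fronting: [tetegibne] → [tetezibne]
  3 Voicing Between Vowels: [tetezibne] → [tedezibne]
  4 Glottal Epenthesis: no change — [tedezibne]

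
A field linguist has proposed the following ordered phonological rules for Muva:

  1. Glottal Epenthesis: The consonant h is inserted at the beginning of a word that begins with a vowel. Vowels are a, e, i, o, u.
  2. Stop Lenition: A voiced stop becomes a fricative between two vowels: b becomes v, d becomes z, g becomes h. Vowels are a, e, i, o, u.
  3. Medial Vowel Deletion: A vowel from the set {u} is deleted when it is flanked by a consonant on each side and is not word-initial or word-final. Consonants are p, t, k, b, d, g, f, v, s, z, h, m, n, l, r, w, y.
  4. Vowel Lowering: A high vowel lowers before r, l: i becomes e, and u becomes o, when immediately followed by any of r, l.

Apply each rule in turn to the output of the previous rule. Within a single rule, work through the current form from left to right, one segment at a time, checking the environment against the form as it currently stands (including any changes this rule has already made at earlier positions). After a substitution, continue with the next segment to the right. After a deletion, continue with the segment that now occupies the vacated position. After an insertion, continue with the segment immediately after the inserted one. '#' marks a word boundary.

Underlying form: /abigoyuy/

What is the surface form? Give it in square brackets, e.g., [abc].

1 Glottal Epenthesis: [abigoyuy] → [habigoyuy]
2 Stop Lenition: [habigoyuy] → [havihoyuy]
3 Medial Vowel Deletion: [havihoyuy] → [havihoyy]
4 Vowel Lowering: no change — [havihoyy]

[havihoyy]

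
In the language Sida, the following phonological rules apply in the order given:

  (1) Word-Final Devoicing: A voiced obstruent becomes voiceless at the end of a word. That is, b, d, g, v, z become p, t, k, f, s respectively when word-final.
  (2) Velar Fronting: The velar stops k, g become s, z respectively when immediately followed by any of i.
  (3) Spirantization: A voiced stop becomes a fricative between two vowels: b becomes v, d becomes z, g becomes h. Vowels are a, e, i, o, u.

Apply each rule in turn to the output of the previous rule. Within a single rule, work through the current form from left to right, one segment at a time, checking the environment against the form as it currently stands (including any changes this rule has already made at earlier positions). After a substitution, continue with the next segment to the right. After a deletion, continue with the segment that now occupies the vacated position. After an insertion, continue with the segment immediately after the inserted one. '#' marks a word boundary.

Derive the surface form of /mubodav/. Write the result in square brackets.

(1) Word-Final Devoicing: [mubodav] → [mubodaf]
(2) Velar Fronting: no change — [mubodaf]
(3) Spirantization: [mubodaf] → [muvozaf]

[muvozaf]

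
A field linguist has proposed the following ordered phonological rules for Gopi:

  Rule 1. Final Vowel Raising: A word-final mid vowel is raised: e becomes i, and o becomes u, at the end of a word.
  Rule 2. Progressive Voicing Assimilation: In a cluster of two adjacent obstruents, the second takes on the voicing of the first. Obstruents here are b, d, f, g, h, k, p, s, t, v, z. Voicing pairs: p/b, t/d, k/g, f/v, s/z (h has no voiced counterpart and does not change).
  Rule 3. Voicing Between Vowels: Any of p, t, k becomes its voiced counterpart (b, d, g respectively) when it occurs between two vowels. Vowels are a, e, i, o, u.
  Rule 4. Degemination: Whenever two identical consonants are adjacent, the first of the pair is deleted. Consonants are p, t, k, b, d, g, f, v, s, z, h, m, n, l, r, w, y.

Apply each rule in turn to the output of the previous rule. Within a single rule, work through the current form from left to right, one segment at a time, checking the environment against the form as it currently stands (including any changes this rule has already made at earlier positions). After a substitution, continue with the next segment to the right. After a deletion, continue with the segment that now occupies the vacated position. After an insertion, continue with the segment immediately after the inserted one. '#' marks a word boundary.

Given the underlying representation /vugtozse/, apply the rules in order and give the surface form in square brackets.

Rule 1 Final Vowel Raising: [vugtozse] → [vugtozsi]
Rule 2 Progressive Voicing Assimilation: [vugtozsi] → [vugdozzi]
Rule 3 Voicing Between Vowels: no change — [vugdozzi]
Rule 4 Degemination: [vugdozzi] → [vugdozi]

[vugdozi]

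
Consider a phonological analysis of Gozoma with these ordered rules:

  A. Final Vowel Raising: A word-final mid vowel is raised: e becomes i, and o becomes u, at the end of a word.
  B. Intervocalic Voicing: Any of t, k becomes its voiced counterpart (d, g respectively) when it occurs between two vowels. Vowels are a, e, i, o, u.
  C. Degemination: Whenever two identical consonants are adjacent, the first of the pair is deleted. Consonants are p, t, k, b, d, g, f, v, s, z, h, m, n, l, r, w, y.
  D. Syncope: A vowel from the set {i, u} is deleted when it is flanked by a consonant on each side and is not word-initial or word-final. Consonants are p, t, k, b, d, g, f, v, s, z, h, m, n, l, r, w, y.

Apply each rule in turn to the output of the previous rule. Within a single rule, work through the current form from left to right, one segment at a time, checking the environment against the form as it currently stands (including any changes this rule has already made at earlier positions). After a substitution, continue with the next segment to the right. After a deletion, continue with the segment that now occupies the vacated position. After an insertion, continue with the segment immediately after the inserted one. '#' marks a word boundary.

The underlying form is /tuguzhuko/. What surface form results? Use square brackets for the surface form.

A Final Vowel Raising: [tuguzhuko] → [tuguzhuku]
B Intervocalic Voicing: [tuguzhuku] → [tuguzhugu]
C Degemination: no change — [tuguzhugu]
D Syncope: [tuguzhugu] → [tgzhgu]

[tgzhgu]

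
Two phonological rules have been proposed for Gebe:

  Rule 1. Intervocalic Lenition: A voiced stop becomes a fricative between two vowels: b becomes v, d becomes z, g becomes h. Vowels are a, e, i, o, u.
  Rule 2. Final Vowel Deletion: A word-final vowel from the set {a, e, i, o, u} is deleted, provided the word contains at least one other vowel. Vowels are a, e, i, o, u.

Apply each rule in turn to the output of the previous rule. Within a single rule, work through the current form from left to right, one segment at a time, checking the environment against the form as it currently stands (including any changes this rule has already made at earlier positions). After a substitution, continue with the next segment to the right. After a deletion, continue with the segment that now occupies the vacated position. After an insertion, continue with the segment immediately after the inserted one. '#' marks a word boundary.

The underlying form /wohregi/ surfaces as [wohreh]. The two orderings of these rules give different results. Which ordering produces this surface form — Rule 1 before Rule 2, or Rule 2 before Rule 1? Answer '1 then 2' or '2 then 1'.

Order 1 then 2:
  1 Intervocalic Lenition: [wohregi] → [wohrehi]
  2 Final Vowel Deletion: [wohrehi] → [wohreh]
  result: [wohreh]
Order 2 then 1:
  2 Final Vowel Deletion: [wohregi] → [wohreg]
  1 Intervocalic Lenition: no change — [wohreg]
  result: [wohreg]

1 then 2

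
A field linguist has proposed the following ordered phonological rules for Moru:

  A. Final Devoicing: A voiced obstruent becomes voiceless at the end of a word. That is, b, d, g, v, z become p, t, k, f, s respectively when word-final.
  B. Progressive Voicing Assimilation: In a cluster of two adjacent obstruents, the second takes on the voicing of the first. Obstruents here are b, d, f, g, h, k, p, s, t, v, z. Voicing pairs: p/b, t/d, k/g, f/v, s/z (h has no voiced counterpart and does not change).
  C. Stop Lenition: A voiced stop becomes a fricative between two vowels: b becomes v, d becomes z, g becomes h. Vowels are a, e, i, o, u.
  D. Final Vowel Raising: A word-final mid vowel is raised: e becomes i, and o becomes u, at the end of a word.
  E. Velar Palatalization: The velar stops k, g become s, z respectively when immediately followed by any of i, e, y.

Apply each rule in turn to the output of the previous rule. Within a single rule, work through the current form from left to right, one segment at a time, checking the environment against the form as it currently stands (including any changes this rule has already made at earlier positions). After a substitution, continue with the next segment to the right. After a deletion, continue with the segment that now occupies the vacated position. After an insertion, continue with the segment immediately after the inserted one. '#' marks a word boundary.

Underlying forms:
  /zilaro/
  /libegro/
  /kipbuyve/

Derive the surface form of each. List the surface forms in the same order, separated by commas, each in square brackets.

[zilaru], [livegru], [sippuyvi]

/zilaro/:
  A Final Devoicing: no change — [zilaro]
  B Progressive Voicing Assimilation: no change — [zilaro]
  C Stop Lenition: no change — [zilaro]
  D Final Vowel Raising: [zilaro] → [zilaru]
  E Velar Palatalization: no change — [zilaru]
/libegro/:
  A Final Devoicing: no change — [libegro]
  B Progressive Voicing Assimilation: no change — [libegro]
  C Stop Lenition: [libegro] → [livegro]
  D Final Vowel Raising: [livegro] → [livegru]
  E Velar Palatalization: no change — [livegru]
/kipbuyve/:
  A Final Devoicing: no change — [kipbuyve]
  B Progressive Voicing Assimilation: [kipbuyve] → [kippuyve]
  C Stop Lenition: no change — [kippuyve]
  D Final Vowel Raising: [kippuyve] → [kippuyvi]
  E Velar Palatalization: [kippuyvi] → [sippuyvi]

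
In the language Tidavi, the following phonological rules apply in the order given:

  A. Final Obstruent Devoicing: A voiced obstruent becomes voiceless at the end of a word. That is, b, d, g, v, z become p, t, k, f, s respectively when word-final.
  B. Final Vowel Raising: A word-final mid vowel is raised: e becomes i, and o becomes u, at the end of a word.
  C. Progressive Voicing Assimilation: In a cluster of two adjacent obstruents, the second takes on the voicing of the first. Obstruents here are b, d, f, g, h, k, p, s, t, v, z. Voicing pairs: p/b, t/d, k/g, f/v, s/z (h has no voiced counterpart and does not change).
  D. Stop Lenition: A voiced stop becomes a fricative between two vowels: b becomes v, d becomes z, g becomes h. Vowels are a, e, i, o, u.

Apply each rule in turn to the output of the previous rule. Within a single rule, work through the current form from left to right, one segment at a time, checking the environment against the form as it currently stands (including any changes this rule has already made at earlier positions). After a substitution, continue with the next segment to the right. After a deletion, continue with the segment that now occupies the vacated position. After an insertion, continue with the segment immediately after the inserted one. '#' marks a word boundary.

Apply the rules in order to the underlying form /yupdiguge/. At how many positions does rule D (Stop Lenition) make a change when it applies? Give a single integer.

2

A Final Obstruent Devoicing: no change — [yupdiguge]
B Final Vowel Raising: [yupdiguge] → [yupdigugi]
C Progressive Voicing Assimilation: [yupdigugi] → [yuptigugi]
D Stop Lenition: [yuptigugi] → [yuptihuhi]
Rule D changed 2 position(s).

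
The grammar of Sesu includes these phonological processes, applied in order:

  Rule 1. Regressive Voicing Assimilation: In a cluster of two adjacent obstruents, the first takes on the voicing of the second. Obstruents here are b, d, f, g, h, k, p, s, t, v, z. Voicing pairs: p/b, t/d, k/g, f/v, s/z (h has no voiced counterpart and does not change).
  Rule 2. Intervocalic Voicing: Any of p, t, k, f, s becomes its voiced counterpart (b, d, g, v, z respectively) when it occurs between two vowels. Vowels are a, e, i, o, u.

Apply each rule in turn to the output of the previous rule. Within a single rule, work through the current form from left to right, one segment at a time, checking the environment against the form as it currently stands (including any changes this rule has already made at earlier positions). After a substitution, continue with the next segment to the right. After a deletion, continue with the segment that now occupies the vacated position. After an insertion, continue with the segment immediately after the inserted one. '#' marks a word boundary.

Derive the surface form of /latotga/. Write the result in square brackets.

Rule 1 Regressive Voicing Assimilation: [latotga] → [latodga]
Rule 2 Intervocalic Voicing: [latodga] → [ladodga]

[ladodga]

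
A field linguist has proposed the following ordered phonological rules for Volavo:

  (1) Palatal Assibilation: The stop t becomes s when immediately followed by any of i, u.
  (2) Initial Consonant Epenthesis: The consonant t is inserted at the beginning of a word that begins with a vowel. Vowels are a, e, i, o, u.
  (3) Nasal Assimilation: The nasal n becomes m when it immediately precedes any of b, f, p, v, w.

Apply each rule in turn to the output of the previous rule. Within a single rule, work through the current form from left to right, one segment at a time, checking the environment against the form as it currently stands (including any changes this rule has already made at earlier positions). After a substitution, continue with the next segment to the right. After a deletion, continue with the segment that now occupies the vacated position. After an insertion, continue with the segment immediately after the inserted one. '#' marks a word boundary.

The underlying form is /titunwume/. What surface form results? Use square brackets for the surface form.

(1) Palatal Assibilation: [titunwume] → [sisunwume]
(2) Initial Consonant Epenthesis: no change — [sisunwume]
(3) Nasal Assimilation: [sisunwume] → [sisumwume]

[sisumwume]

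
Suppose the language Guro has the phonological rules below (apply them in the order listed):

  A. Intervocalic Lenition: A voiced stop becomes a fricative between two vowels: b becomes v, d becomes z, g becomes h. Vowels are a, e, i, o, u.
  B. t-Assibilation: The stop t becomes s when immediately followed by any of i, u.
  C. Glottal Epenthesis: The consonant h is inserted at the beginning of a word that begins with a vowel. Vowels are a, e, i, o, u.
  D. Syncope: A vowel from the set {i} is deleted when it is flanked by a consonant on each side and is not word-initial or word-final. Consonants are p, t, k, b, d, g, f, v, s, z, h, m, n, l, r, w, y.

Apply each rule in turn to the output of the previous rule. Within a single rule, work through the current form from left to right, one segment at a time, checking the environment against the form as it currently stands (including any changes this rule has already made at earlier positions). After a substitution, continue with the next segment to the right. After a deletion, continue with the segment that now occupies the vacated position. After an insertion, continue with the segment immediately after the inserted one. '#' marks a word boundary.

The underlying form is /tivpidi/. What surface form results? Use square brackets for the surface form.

A Intervocalic Lenition: [tivpidi] → [tivpizi]
B t-Assibilation: [tivpizi] → [sivpizi]
C Glottal Epenthesis: no change — [sivpizi]
D Syncope: [sivpizi] → [svpzi]

[svpzi]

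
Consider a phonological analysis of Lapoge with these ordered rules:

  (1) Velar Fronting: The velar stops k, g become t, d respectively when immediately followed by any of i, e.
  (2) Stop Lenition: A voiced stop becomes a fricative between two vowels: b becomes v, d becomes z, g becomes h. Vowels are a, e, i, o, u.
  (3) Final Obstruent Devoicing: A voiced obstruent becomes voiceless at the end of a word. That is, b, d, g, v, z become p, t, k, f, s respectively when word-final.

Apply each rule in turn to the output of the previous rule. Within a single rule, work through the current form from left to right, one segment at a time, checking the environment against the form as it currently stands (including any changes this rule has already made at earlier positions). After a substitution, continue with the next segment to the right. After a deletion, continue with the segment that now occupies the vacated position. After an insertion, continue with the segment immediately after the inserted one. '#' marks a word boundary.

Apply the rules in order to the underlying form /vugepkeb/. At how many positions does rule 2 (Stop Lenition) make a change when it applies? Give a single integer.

1

(1) Velar Fronting: [vugepkeb] → [vudepteb]
(2) Stop Lenition: [vudepteb] → [vuzepteb]
(3) Final Obstruent Devoicing: [vuzepteb] → [vuzeptep]
Rule 2 changed 1 position(s).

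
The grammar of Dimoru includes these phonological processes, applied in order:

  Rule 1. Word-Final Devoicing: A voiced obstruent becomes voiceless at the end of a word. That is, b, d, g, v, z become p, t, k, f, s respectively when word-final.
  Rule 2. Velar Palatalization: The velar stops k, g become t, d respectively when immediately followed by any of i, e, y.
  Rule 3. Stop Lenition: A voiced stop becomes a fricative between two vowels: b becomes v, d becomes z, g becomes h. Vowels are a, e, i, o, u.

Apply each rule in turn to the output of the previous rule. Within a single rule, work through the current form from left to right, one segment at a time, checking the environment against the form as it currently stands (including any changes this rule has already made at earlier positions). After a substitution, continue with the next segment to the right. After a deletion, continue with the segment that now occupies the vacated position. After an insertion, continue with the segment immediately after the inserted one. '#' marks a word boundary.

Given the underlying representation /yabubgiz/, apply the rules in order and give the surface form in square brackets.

[yavubdis]

Rule 1 Word-Final Devoicing: [yabubgiz] → [yabubgis]
Rule 2 Velar Palatalization: [yabubgis] → [yabubdis]
Rule 3 Stop Lenition: [yabubdis] → [yavubdis]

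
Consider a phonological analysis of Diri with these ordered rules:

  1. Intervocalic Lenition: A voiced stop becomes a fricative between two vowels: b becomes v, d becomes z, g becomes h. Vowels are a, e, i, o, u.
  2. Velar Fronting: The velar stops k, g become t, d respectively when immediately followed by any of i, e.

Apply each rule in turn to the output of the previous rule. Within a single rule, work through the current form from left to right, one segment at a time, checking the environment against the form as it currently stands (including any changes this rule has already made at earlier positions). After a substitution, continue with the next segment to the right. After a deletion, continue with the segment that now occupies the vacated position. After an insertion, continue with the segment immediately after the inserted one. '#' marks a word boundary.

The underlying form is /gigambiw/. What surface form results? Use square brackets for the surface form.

[dihambiw]

1 Intervocalic Lenition: [gigambiw] → [gihambiw]
2 Velar Fronting: [gihambiw] → [dihambiw]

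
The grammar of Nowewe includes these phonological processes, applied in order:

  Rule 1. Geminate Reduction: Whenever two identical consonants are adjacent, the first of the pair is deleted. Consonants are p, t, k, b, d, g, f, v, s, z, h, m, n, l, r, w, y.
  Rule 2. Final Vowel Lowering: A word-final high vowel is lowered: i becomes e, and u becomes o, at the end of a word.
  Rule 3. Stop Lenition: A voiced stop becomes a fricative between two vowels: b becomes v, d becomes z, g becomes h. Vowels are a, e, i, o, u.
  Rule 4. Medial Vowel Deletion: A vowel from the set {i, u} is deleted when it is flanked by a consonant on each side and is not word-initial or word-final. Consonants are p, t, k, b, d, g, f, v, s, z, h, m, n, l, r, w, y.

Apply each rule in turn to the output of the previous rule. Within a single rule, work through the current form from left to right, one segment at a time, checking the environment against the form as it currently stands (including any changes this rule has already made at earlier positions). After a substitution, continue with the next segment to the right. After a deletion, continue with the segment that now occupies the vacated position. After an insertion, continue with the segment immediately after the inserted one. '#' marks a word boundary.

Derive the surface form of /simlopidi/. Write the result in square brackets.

[smlopze]

Rule 1 Geminate Reduction: no change — [simlopidi]
Rule 2 Final Vowel Lowering: [simlopidi] → [simlopide]
Rule 3 Stop Lenition: [simlopide] → [simlopize]
Rule 4 Medial Vowel Deletion: [simlopize] → [smlopze]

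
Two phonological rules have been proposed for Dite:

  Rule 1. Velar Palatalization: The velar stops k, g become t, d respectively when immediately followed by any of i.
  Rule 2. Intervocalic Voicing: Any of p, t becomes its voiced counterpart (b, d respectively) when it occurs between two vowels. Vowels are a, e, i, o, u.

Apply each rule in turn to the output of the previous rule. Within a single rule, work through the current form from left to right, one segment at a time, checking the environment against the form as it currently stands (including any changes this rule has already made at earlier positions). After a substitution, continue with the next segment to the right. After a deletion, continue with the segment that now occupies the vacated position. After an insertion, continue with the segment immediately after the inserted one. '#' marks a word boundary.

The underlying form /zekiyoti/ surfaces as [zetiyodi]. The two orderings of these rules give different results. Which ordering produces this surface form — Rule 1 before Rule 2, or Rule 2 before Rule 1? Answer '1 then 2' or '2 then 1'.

Order 1 then 2:
  1 Velar Palatalization: [zekiyoti] → [zetiyoti]
  2 Intervocalic Voicing: [zetiyoti] → [zediyodi]
  result: [zediyodi]
Order 2 then 1:
  2 Intervocalic Voicing: [zekiyoti] → [zekiyodi]
  1 Velar Palatalization: [zekiyodi] → [zetiyodi]
  result: [zetiyodi]

2 then 1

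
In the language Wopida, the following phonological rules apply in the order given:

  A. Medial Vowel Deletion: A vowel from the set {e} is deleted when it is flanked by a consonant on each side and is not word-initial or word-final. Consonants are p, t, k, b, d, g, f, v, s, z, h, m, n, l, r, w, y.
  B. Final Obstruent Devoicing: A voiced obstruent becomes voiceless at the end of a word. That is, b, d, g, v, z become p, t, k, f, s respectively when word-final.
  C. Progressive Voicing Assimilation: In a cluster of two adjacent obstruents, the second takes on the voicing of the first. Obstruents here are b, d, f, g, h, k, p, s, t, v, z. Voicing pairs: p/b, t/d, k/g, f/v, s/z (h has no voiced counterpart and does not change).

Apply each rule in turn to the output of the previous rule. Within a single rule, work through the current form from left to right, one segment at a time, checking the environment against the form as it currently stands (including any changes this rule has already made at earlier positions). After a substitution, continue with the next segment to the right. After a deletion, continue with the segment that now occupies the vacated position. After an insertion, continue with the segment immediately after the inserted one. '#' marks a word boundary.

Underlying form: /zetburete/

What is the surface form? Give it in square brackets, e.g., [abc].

[zdburte]

A Medial Vowel Deletion: [zetburete] → [ztburte]
B Final Obstruent Devoicing: no change — [ztburte]
C Progressive Voicing Assimilation: [ztburte] → [zdburte]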